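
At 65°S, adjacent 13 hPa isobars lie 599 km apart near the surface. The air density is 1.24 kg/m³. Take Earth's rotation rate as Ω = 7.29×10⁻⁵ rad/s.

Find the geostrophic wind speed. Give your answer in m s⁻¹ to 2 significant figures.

13 m s⁻¹

Coriolis parameter at 65°S:
f = 2Ω sin φ = 2 × 7.29×10⁻⁵ × sin 65° = 1.32×10⁻⁴ s⁻¹
Pressure gradient: |∂P/∂n| = 1300 Pa / 599000 m = 2.17×10⁻³ Pa/m
Geostrophic balance (pressure-gradient force = Coriolis force):
V_g = (1/(fρ)) |∂P/∂n| = 2.17×10⁻³ / (1.32×10⁻⁴ × 1.24) = 13.2 m/s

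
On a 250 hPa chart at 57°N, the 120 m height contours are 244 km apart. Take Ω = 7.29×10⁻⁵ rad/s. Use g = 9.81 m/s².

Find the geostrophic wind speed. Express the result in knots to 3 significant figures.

Coriolis parameter at 57°N:
f = 2Ω sin φ = 2 × 7.29×10⁻⁵ × sin 57° = 1.22×10⁻⁴ s⁻¹
Height gradient: |∂Z/∂n| = 120 m / 244000 m = 4.92×10⁻⁴
On a pressure surface, geostrophic balance gives V_g = (g/f)|∂Z/∂n|:
V_g = 9.81 × 4.92×10⁻⁴ / 1.22×10⁻⁴ = 39.5 m/s
Converting: 39.5 m/s × 1.944 = 76.7 knots

76.7 knots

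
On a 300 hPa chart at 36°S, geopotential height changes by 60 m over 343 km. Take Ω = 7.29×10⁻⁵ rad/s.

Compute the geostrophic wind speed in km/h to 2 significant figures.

Coriolis parameter at 36°S:
f = 2Ω sin φ = 2 × 7.29×10⁻⁵ × sin 36° = 8.57×10⁻⁵ s⁻¹
Height gradient: |∂Z/∂n| = 60 m / 343000 m = 1.75×10⁻⁴
On a pressure surface, geostrophic balance gives V_g = (g/f)|∂Z/∂n|:
V_g = 9.81 × 1.75×10⁻⁴ / 8.57×10⁻⁵ = 20.0 m/s
Converting: 20.0 m/s × 3.6 = 72 km/h

72 km/h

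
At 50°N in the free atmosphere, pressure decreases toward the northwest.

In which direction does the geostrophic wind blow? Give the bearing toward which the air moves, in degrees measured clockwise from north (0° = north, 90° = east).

045°

The pressure-gradient force points toward the northwest (bearing 315°).
Geostrophic balance: in the Northern Hemisphere the Coriolis force deflects motion to the right, so the geostrophic wind blows 90° to the right of the pressure-gradient force (low pressure on the left).
Rotating 315° by 90° clockwise gives 045° — the wind blows toward the northeast.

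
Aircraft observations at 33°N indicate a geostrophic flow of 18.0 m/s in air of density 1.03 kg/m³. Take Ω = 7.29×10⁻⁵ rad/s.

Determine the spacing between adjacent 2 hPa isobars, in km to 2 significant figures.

140 km

Coriolis parameter at 33°N:
f = 2Ω sin φ = 2 × 7.29×10⁻⁵ × sin 33° = 7.94×10⁻⁵ s⁻¹
Geostrophic balance rearranged: |∂P/∂n| = f ρ V_g
|∂P/∂n| = 7.94×10⁻⁵ × 1.03 × 18.0 = 1.47×10⁻³ Pa/m
Isobar spacing: Δn = ΔP/|∂P/∂n| = 200 Pa / 1.47×10⁻³ Pa/m = 135848 m ≈ 140 km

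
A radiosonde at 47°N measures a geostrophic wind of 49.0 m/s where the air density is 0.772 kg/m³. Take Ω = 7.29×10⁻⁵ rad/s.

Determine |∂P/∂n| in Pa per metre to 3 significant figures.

4.03×10⁻³ Pa/m

Coriolis parameter at 47°N:
f = 2Ω sin φ = 2 × 7.29×10⁻⁵ × sin 47° = 1.07×10⁻⁴ s⁻¹
Geostrophic balance rearranged: |∂P/∂n| = f ρ V_g
|∂P/∂n| = 1.07×10⁻⁴ × 0.772 × 49.0 = 4.03×10⁻³ Pa/m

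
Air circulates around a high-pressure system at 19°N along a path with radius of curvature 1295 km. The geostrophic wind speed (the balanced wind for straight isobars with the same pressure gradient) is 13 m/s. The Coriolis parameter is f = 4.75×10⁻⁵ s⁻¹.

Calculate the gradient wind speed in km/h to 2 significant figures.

67 km/h

Around a high, pressure-gradient force acts outward with centrifugal, so Coriolis balances both:
fV = (1/ρ)|∂P/∂n| + V²/R  →  V² − fR·V + fR·V_g = 0
With fR = 4.75×10⁻⁵ × 1295×10³ m = 61.5 m/s:
V = [fR − √((fR)² − 4 fR V_g)]/2 = [61.5 − √(61.5² − 4×61.5×13)]/2 = 18.7 m/s
Supergeostrophic (V > V_g = 13 m/s), as expected around a high.
Converting: 18.7 m/s × 3.6 = 67 km/h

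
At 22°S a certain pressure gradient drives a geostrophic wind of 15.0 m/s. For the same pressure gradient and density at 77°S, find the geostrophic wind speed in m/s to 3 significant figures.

5.77 m/s

With the same pressure gradient and density, V_g ∝ 1/f ∝ 1/sin φ.
V₂ = V₁ · sin φ₁ / sin φ₂ = 15.0 × sin 22° / sin 77°
V₂ = 15.0 × 0.3746/0.9744 = 5.77 m/s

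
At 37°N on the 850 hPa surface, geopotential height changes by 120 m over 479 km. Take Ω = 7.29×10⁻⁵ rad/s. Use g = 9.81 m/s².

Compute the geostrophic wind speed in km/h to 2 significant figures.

Coriolis parameter at 37°N:
f = 2Ω sin φ = 2 × 7.29×10⁻⁵ × sin 37° = 8.77×10⁻⁵ s⁻¹
Height gradient: |∂Z/∂n| = 120 m / 479000 m = 2.51×10⁻⁴
On a pressure surface, geostrophic balance gives V_g = (g/f)|∂Z/∂n|:
V_g = 9.81 × 2.51×10⁻⁴ / 8.77×10⁻⁵ = 28.0 m/s
Converting: 28.0 m/s × 3.6 = 100 km/h

100 km/h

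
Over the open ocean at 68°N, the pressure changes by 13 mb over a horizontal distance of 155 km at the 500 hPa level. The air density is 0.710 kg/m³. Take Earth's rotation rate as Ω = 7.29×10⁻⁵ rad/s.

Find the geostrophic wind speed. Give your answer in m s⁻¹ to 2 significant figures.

Coriolis parameter at 68°N:
f = 2Ω sin φ = 2 × 7.29×10⁻⁵ × sin 68° = 1.35×10⁻⁴ s⁻¹
Pressure gradient: |∂P/∂n| = 1300 Pa / 155000 m = 8.39×10⁻³ Pa/m
Geostrophic balance (pressure-gradient force = Coriolis force):
V_g = (1/(fρ)) |∂P/∂n| = 8.39×10⁻³ / (1.35×10⁻⁴ × 0.710) = 87.4 m/s

87 m s⁻¹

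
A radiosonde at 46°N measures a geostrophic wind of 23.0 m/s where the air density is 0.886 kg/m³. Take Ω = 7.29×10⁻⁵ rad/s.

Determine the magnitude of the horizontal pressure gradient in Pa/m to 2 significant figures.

2.1×10⁻³ Pa/m

Coriolis parameter at 46°N:
f = 2Ω sin φ = 2 × 7.29×10⁻⁵ × sin 46° = 1.05×10⁻⁴ s⁻¹
Geostrophic balance rearranged: |∂P/∂n| = f ρ V_g
|∂P/∂n| = 1.05×10⁻⁴ × 0.886 × 23.0 = 2.14×10⁻³ Pa/m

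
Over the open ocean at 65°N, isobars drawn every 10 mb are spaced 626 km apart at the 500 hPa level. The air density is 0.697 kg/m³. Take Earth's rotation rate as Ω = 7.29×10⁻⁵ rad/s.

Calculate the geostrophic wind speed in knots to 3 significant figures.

33.7 knots

Coriolis parameter at 65°N:
f = 2Ω sin φ = 2 × 7.29×10⁻⁵ × sin 65° = 1.32×10⁻⁴ s⁻¹
Pressure gradient: |∂P/∂n| = 1000 Pa / 626000 m = 1.60×10⁻³ Pa/m
Geostrophic balance (pressure-gradient force = Coriolis force):
V_g = (1/(fρ)) |∂P/∂n| = 1.60×10⁻³ / (1.32×10⁻⁴ × 0.697) = 17.3 m/s
Converting: 17.3 m/s × 1.944 = 33.7 knots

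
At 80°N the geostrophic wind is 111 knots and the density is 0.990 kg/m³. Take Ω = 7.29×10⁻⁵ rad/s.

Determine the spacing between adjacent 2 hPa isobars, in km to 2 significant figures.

Coriolis parameter at 80°N:
f = 2Ω sin φ = 2 × 7.29×10⁻⁵ × sin 80° = 1.44×10⁻⁴ s⁻¹
Wind speed in SI: 111 knots = 57.1 m/s
Geostrophic balance rearranged: |∂P/∂n| = f ρ V_g
|∂P/∂n| = 1.44×10⁻⁴ × 0.990 × 57.1 = 8.12×10⁻³ Pa/m
Isobar spacing: Δn = ΔP/|∂P/∂n| = 200 Pa / 8.12×10⁻³ Pa/m = 24639 m ≈ 25 km

25 km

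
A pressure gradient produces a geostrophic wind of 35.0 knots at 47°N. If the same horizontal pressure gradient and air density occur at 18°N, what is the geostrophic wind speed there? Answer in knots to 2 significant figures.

With the same pressure gradient and density, V_g ∝ 1/f ∝ 1/sin φ.
V₂ = V₁ · sin φ₁ / sin φ₂ = 35.0 × sin 47° / sin 18°
V₂ = 35.0 × 0.7314/0.3090 = 83 knots

83 knots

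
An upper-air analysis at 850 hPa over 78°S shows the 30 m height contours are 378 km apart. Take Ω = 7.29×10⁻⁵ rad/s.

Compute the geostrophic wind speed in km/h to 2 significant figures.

20 km/h

Coriolis parameter at 78°S:
f = 2Ω sin φ = 2 × 7.29×10⁻⁵ × sin 78° = 1.43×10⁻⁴ s⁻¹
Height gradient: |∂Z/∂n| = 30 m / 378000 m = 7.94×10⁻⁵
On a pressure surface, geostrophic balance gives V_g = (g/f)|∂Z/∂n|:
V_g = 9.81 × 7.94×10⁻⁵ / 1.43×10⁻⁴ = 5.46 m/s
Converting: 5.46 m/s × 3.6 = 20 km/h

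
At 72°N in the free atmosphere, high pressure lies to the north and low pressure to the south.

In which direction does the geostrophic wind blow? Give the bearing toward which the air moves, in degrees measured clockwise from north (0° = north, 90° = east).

270°

The pressure-gradient force points toward the south (bearing 180°).
Geostrophic balance: in the Northern Hemisphere the Coriolis force deflects motion to the right, so the geostrophic wind blows 90° to the right of the pressure-gradient force (low pressure on the left).
Rotating 180° by 90° clockwise gives 270° — the wind blows toward the west.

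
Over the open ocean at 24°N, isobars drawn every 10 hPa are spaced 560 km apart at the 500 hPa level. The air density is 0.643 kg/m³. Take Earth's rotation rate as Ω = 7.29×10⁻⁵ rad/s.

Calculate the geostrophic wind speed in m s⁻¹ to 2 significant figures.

Coriolis parameter at 24°N:
f = 2Ω sin φ = 2 × 7.29×10⁻⁵ × sin 24° = 5.93×10⁻⁵ s⁻¹
Pressure gradient: |∂P/∂n| = 1000 Pa / 560000 m = 1.79×10⁻³ Pa/m
Geostrophic balance (pressure-gradient force = Coriolis force):
V_g = (1/(fρ)) |∂P/∂n| = 1.79×10⁻³ / (5.93×10⁻⁵ × 0.643) = 46.8 m/s

47 m s⁻¹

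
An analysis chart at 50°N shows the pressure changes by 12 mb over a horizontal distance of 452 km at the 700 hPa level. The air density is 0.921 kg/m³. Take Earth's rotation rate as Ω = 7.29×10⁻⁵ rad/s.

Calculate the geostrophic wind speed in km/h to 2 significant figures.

Coriolis parameter at 50°N:
f = 2Ω sin φ = 2 × 7.29×10⁻⁵ × sin 50° = 1.12×10⁻⁴ s⁻¹
Pressure gradient: |∂P/∂n| = 1200 Pa / 452000 m = 2.65×10⁻³ Pa/m
Geostrophic balance (pressure-gradient force = Coriolis force):
V_g = (1/(fρ)) |∂P/∂n| = 2.65×10⁻³ / (1.12×10⁻⁴ × 0.921) = 25.8 m/s
Converting: 25.8 m/s × 3.6 = 93 km/h

93 km/h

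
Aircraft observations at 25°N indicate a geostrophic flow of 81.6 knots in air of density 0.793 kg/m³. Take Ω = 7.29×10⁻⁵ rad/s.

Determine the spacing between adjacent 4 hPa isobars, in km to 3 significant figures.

195 km

Coriolis parameter at 25°N:
f = 2Ω sin φ = 2 × 7.29×10⁻⁵ × sin 25° = 6.16×10⁻⁵ s⁻¹
Wind speed in SI: 81.6 knots = 42.0 m/s
Geostrophic balance rearranged: |∂P/∂n| = f ρ V_g
|∂P/∂n| = 6.16×10⁻⁵ × 0.793 × 42.0 = 2.05×10⁻³ Pa/m
Isobar spacing: Δn = ΔP/|∂P/∂n| = 400 Pa / 2.05×10⁻³ Pa/m = 195008 m ≈ 195 km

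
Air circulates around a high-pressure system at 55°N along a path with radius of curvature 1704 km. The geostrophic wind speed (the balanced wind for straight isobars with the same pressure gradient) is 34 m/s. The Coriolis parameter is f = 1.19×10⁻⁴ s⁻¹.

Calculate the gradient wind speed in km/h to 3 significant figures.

Around a high, pressure-gradient force acts outward with centrifugal, so Coriolis balances both:
fV = (1/ρ)|∂P/∂n| + V²/R  →  V² − fR·V + fR·V_g = 0
With fR = 1.19×10⁻⁴ × 1704×10³ m = 203 m/s:
V = [fR − √((fR)² − 4 fR V_g)]/2 = [203 − √(203² − 4×203×34)]/2 = 43.2 m/s
Supergeostrophic (V > V_g = 34 m/s), as expected around a high.
Converting: 43.2 m/s × 3.6 = 156 km/h

156 km/h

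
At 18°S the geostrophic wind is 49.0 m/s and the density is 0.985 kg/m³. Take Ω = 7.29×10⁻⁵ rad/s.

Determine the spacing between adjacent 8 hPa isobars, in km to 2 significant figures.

Coriolis parameter at 18°S:
f = 2Ω sin φ = 2 × 7.29×10⁻⁵ × sin 18° = 4.51×10⁻⁵ s⁻¹
Geostrophic balance rearranged: |∂P/∂n| = f ρ V_g
|∂P/∂n| = 4.51×10⁻⁵ × 0.985 × 49.0 = 2.17×10⁻³ Pa/m
Isobar spacing: Δn = ΔP/|∂P/∂n| = 800 Pa / 2.17×10⁻³ Pa/m = 367890 m ≈ 370 km

370 km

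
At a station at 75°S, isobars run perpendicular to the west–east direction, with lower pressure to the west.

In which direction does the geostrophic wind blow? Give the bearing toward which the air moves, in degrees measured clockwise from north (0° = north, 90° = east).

The pressure-gradient force points toward the west (bearing 270°).
Geostrophic balance: in the Southern Hemisphere the Coriolis force deflects motion to the left, so the geostrophic wind blows 90° to the left of the pressure-gradient force (low pressure on the right).
Rotating 270° by 90° counterclockwise gives 180° — the wind blows toward the south.

180°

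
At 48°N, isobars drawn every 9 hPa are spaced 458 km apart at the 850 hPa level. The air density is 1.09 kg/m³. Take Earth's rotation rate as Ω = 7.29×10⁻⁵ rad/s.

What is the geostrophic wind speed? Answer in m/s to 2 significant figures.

17 m/s

Coriolis parameter at 48°N:
f = 2Ω sin φ = 2 × 7.29×10⁻⁵ × sin 48° = 1.08×10⁻⁴ s⁻¹
Pressure gradient: |∂P/∂n| = 900 Pa / 458000 m = 1.97×10⁻³ Pa/m
Geostrophic balance (pressure-gradient force = Coriolis force):
V_g = (1/(fρ)) |∂P/∂n| = 1.97×10⁻³ / (1.08×10⁻⁴ × 1.09) = 16.6 m/s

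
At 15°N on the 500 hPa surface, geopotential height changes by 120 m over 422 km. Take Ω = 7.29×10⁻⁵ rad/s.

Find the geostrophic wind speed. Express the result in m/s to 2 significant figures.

Coriolis parameter at 15°N:
f = 2Ω sin φ = 2 × 7.29×10⁻⁵ × sin 15° = 3.77×10⁻⁵ s⁻¹
Height gradient: |∂Z/∂n| = 120 m / 422000 m = 2.84×10⁻⁴
On a pressure surface, geostrophic balance gives V_g = (g/f)|∂Z/∂n|:
V_g = 9.81 × 2.84×10⁻⁴ / 3.77×10⁻⁵ = 73.9 m/s

74 m/s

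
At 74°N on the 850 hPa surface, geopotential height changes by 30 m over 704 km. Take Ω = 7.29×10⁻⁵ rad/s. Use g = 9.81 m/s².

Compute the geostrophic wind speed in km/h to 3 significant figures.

Coriolis parameter at 74°N:
f = 2Ω sin φ = 2 × 7.29×10⁻⁵ × sin 74° = 1.40×10⁻⁴ s⁻¹
Height gradient: |∂Z/∂n| = 30 m / 704000 m = 4.26×10⁻⁵
On a pressure surface, geostrophic balance gives V_g = (g/f)|∂Z/∂n|:
V_g = 9.81 × 4.26×10⁻⁵ / 1.40×10⁻⁴ = 2.98 m/s
Converting: 2.98 m/s × 3.6 = 10.7 km/h

10.7 km/h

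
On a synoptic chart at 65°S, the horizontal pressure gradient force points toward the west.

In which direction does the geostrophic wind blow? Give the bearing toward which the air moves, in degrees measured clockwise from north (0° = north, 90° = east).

The pressure-gradient force points toward the west (bearing 270°).
Geostrophic balance: in the Southern Hemisphere the Coriolis force deflects motion to the left, so the geostrophic wind blows 90° to the left of the pressure-gradient force (low pressure on the right).
Rotating 270° by 90° counterclockwise gives 180° — the wind blows toward the south.

180°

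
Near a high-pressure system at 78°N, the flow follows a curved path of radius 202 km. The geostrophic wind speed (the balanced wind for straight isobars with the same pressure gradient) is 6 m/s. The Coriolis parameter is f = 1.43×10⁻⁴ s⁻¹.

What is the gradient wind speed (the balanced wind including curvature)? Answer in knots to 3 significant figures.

16.5 knots

Around a high, pressure-gradient force acts outward with centrifugal, so Coriolis balances both:
fV = (1/ρ)|∂P/∂n| + V²/R  →  V² − fR·V + fR·V_g = 0
With fR = 1.43×10⁻⁴ × 202×10³ m = 28.9 m/s:
V = [fR − √((fR)² − 4 fR V_g)]/2 = [28.9 − √(28.9² − 4×28.9×6)]/2 = 8.5 m/s
Supergeostrophic (V > V_g = 6 m/s), as expected around a high.
Converting: 8.5 m/s × 1.944 = 16.5 knots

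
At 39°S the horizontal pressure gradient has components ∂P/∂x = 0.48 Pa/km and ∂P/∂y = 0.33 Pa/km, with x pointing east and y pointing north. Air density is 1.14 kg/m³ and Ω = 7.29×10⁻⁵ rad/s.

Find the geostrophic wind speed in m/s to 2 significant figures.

5.6 m/s

Coriolis parameter at 39°S:
f = 2Ω sin φ = 2 × 7.29×10⁻⁵ × sin 39° = 9.18×10⁻⁵ s⁻¹
In the Southern Hemisphere f is negative: f = −9.18×10⁻⁵ s⁻¹.
Component geostrophic relations (x east, y north):
u_g = −(1/(fρ)) ∂P/∂y,  v_g = (1/(fρ)) ∂P/∂x
u_g = −(0.33×10⁻³)/(−9.18×10⁻⁵ × 1.14) = 3.15 m/s;  v_g = (0.48×10⁻³)/(−9.18×10⁻⁵ × 1.14) = −4.59 m/s
|V_g| = √(u_g² + v_g²) = 5.57 m/s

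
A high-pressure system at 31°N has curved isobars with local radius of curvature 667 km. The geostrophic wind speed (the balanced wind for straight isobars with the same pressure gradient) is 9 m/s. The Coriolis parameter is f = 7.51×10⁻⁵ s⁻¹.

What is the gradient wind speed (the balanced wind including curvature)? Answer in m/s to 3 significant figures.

Around a high, pressure-gradient force acts outward with centrifugal, so Coriolis balances both:
fV = (1/ρ)|∂P/∂n| + V²/R  →  V² − fR·V + fR·V_g = 0
With fR = 7.51×10⁻⁵ × 667×10³ m = 50.1 m/s:
V = [fR − √((fR)² − 4 fR V_g)]/2 = [50.1 − √(50.1² − 4×50.1×9)]/2 = 11.8 m/s
Supergeostrophic (V > V_g = 9 m/s), as expected around a high.

11.8 m/s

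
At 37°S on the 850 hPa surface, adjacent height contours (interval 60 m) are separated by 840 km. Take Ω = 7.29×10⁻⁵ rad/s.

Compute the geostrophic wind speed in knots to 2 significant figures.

Coriolis parameter at 37°S:
f = 2Ω sin φ = 2 × 7.29×10⁻⁵ × sin 37° = 8.77×10⁻⁵ s⁻¹
Height gradient: |∂Z/∂n| = 60 m / 840000 m = 7.14×10⁻⁵
On a pressure surface, geostrophic balance gives V_g = (g/f)|∂Z/∂n|:
V_g = 9.81 × 7.14×10⁻⁵ / 8.77×10⁻⁵ = 7.99 m/s
Converting: 7.99 m/s × 1.944 = 16 knots

16 knots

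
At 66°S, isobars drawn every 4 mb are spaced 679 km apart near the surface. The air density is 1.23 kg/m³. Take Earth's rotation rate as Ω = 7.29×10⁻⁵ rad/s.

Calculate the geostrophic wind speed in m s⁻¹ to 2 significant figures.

Coriolis parameter at 66°S:
f = 2Ω sin φ = 2 × 7.29×10⁻⁵ × sin 66° = 1.33×10⁻⁴ s⁻¹
Pressure gradient: |∂P/∂n| = 400 Pa / 679000 m = 5.89×10⁻⁴ Pa/m
Geostrophic balance (pressure-gradient force = Coriolis force):
V_g = (1/(fρ)) |∂P/∂n| = 5.89×10⁻⁴ / (1.33×10⁻⁴ × 1.23) = 3.60 m/s

3.6 m s⁻¹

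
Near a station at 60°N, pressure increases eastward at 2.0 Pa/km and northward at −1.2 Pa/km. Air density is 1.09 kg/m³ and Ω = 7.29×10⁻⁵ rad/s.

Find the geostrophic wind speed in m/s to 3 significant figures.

16.9 m/s

Coriolis parameter at 60°N:
f = 2Ω sin φ = 2 × 7.29×10⁻⁵ × sin 60° = 1.26×10⁻⁴ s⁻¹
Component geostrophic relations (x east, y north):
u_g = −(1/(fρ)) ∂P/∂y,  v_g = (1/(fρ)) ∂P/∂x
u_g = −(−1.2×10⁻³)/(1.26×10⁻⁴ × 1.09) = 8.72 m/s;  v_g = (2.0×10⁻³)/(1.26×10⁻⁴ × 1.09) = 14.5 m/s
|V_g| = √(u_g² + v_g²) = 16.9 m/s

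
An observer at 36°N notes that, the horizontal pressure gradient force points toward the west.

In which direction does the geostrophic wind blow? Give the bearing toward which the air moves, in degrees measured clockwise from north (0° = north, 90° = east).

The pressure-gradient force points toward the west (bearing 270°).
Geostrophic balance: in the Northern Hemisphere the Coriolis force deflects motion to the right, so the geostrophic wind blows 90° to the right of the pressure-gradient force (low pressure on the left).
Rotating 270° by 90° clockwise gives 000° — the wind blows toward the north.

000°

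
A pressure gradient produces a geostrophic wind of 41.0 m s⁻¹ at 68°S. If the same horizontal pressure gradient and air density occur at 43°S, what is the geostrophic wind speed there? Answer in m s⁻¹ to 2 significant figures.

56 m s⁻¹

With the same pressure gradient and density, V_g ∝ 1/f ∝ 1/sin φ.
V₂ = V₁ · sin φ₁ / sin φ₂ = 41.0 × sin 68° / sin 43°
V₂ = 41.0 × 0.9272/0.6820 = 56 m s⁻¹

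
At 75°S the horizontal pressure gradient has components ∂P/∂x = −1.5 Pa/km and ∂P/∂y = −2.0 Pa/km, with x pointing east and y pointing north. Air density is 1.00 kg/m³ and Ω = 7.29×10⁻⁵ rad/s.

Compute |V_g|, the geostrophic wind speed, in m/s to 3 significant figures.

17.8 m/s

Coriolis parameter at 75°S:
f = 2Ω sin φ = 2 × 7.29×10⁻⁵ × sin 75° = 1.41×10⁻⁴ s⁻¹
In the Southern Hemisphere f is negative: f = −1.41×10⁻⁴ s⁻¹.
Component geostrophic relations (x east, y north):
u_g = −(1/(fρ)) ∂P/∂y,  v_g = (1/(fρ)) ∂P/∂x
u_g = −(−2.0×10⁻³)/(−1.41×10⁻⁴ × 1.00) = −14.2 m/s;  v_g = (−1.5×10⁻³)/(−1.41×10⁻⁴ × 1.00) = 10.7 m/s
|V_g| = √(u_g² + v_g²) = 17.8 m/s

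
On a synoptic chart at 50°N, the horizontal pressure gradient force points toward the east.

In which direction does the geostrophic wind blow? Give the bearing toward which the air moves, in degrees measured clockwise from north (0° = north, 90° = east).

The pressure-gradient force points toward the east (bearing 090°).
Geostrophic balance: in the Northern Hemisphere the Coriolis force deflects motion to the right, so the geostrophic wind blows 90° to the right of the pressure-gradient force (low pressure on the left).
Rotating 090° by 90° clockwise gives 180° — the wind blows toward the south.

180°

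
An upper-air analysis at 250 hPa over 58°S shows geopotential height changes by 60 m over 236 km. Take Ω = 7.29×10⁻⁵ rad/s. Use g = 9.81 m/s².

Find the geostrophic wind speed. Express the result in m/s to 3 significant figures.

Coriolis parameter at 58°S:
f = 2Ω sin φ = 2 × 7.29×10⁻⁵ × sin 58° = 1.24×10⁻⁴ s⁻¹
Height gradient: |∂Z/∂n| = 60 m / 236000 m = 2.54×10⁻⁴
On a pressure surface, geostrophic balance gives V_g = (g/f)|∂Z/∂n|:
V_g = 9.81 × 2.54×10⁻⁴ / 1.24×10⁻⁴ = 20.2 m/s

20.2 m/s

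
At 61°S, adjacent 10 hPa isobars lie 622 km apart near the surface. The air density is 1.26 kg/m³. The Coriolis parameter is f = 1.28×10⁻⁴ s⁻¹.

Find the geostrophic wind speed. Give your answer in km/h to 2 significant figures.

Pressure gradient: |∂P/∂n| = 1000 Pa / 622000 m = 1.61×10⁻³ Pa/m
Geostrophic balance (pressure-gradient force = Coriolis force):
V_g = (1/(fρ)) |∂P/∂n| = 1.61×10⁻³ / (1.28×10⁻⁴ × 1.26) = 9.97 m/s
Converting: 9.97 m/s × 3.6 = 36 km/h

36 km/h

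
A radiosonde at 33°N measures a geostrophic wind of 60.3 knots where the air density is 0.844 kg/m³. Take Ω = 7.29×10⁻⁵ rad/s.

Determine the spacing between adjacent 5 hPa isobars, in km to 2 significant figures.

240 km

Coriolis parameter at 33°N:
f = 2Ω sin φ = 2 × 7.29×10⁻⁵ × sin 33° = 7.94×10⁻⁵ s⁻¹
Wind speed in SI: 60.3 knots = 31.0 m/s
Geostrophic balance rearranged: |∂P/∂n| = f ρ V_g
|∂P/∂n| = 7.94×10⁻⁵ × 0.844 × 31.0 = 2.08×10⁻³ Pa/m
Isobar spacing: Δn = ΔP/|∂P/∂n| = 500 Pa / 2.08×10⁻³ Pa/m = 240495 m ≈ 240 km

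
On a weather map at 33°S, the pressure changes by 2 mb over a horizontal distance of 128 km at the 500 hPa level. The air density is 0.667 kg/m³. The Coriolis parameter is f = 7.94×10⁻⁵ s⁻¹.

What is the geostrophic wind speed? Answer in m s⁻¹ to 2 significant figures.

30 m s⁻¹

Pressure gradient: |∂P/∂n| = 200 Pa / 128000 m = 1.56×10⁻³ Pa/m
Geostrophic balance (pressure-gradient force = Coriolis force):
V_g = (1/(fρ)) |∂P/∂n| = 1.56×10⁻³ / (7.94×10⁻⁵ × 0.667) = 29.5 m/s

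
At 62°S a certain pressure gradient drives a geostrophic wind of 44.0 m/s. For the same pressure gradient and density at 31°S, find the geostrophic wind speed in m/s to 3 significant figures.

75.4 m/s

With the same pressure gradient and density, V_g ∝ 1/f ∝ 1/sin φ.
V₂ = V₁ · sin φ₁ / sin φ₂ = 44.0 × sin 62° / sin 31°
V₂ = 44.0 × 0.8829/0.5150 = 75.4 m/s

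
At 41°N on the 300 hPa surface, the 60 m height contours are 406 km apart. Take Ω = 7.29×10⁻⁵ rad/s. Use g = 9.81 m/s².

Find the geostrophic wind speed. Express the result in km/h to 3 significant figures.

Coriolis parameter at 41°N:
f = 2Ω sin φ = 2 × 7.29×10⁻⁵ × sin 41° = 9.57×10⁻⁵ s⁻¹
Height gradient: |∂Z/∂n| = 60 m / 406000 m = 1.48×10⁻⁴
On a pressure surface, geostrophic balance gives V_g = (g/f)|∂Z/∂n|:
V_g = 9.81 × 1.48×10⁻⁴ / 9.57×10⁻⁵ = 15.2 m/s
Converting: 15.2 m/s × 3.6 = 54.6 km/h

54.6 km/h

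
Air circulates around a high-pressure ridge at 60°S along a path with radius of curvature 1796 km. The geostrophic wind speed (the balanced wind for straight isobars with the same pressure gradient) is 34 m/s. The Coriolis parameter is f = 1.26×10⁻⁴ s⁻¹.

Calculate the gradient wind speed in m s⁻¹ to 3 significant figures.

Around a high, pressure-gradient force acts outward with centrifugal, so Coriolis balances both:
fV = (1/ρ)|∂P/∂n| + V²/R  →  V² − fR·V + fR·V_g = 0
With fR = 1.26×10⁻⁴ × 1796×10³ m = 226 m/s:
V = [fR − √((fR)² − 4 fR V_g)]/2 = [226 − √(226² − 4×226×34)]/2 = 41.7 m/s
Supergeostrophic (V > V_g = 34 m/s), as expected around a high.

41.7 m s⁻¹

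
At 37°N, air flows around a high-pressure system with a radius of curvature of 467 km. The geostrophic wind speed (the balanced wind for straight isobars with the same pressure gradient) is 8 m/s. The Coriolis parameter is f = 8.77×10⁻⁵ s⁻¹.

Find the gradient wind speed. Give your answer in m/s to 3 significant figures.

Around a high, pressure-gradient force acts outward with centrifugal, so Coriolis balances both:
fV = (1/ρ)|∂P/∂n| + V²/R  →  V² − fR·V + fR·V_g = 0
With fR = 8.77×10⁻⁵ × 467×10³ m = 41.0 m/s:
V = [fR − √((fR)² − 4 fR V_g)]/2 = [41.0 − √(41.0² − 4×41.0×8)]/2 = 10.9 m/s
Supergeostrophic (V > V_g = 8 m/s), as expected around a high.

10.9 m/s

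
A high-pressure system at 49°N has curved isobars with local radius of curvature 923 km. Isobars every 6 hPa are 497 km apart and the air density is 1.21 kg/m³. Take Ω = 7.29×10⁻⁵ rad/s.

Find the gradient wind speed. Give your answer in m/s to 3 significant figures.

Coriolis parameter at 49°N:
f = 2Ω sin φ = 2 × 7.29×10⁻⁵ × sin 49° = 1.10×10⁻⁴ s⁻¹
Pressure gradient: |∂P/∂n| = 600 Pa / 497000 m = 1.21×10⁻³ Pa/m
Geostrophic speed: V_g = |∂P/∂n|/(fρ) = 1.21×10⁻³/(1.10×10⁻⁴ × 1.21) = 9.07 m/s
Around a high, pressure-gradient force acts outward with centrifugal, so Coriolis balances both:
fV = (1/ρ)|∂P/∂n| + V²/R  →  V² − fR·V + fR·V_g = 0
With fR = 1.10×10⁻⁴ × 923×10³ m = 102 m/s:
V = [fR − √((fR)² − 4 fR V_g)]/2 = [102 − √(102² − 4×102×9.07)]/2 = 10.1 m/s
Supergeostrophic (V > V_g = 9.07 m/s), as expected around a high.

10.1 m/s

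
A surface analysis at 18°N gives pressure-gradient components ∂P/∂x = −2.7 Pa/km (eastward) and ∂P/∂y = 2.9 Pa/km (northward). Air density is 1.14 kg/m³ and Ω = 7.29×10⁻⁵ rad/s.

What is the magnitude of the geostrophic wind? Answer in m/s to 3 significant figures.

Coriolis parameter at 18°N:
f = 2Ω sin φ = 2 × 7.29×10⁻⁵ × sin 18° = 4.51×10⁻⁵ s⁻¹
Component geostrophic relations (x east, y north):
u_g = −(1/(fρ)) ∂P/∂y,  v_g = (1/(fρ)) ∂P/∂x
u_g = −(2.9×10⁻³)/(4.51×10⁻⁵ × 1.14) = −56.5 m/s;  v_g = (−2.7×10⁻³)/(4.51×10⁻⁵ × 1.14) = −52.6 m/s
|V_g| = √(u_g² + v_g²) = 77.1 m/s

77.1 m/s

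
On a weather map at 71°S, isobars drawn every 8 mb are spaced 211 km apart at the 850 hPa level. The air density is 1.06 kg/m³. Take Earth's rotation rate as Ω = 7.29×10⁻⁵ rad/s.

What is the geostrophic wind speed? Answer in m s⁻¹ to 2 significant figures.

Coriolis parameter at 71°S:
f = 2Ω sin φ = 2 × 7.29×10⁻⁵ × sin 71° = 1.38×10⁻⁴ s⁻¹
Pressure gradient: |∂P/∂n| = 800 Pa / 211000 m = 3.79×10⁻³ Pa/m
Geostrophic balance (pressure-gradient force = Coriolis force):
V_g = (1/(fρ)) |∂P/∂n| = 3.79×10⁻³ / (1.38×10⁻⁴ × 1.06) = 25.9 m/s

26 m s⁻¹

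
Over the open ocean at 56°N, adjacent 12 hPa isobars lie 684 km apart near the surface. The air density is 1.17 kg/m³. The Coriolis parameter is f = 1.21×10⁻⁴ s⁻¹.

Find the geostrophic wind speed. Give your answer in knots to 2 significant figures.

Pressure gradient: |∂P/∂n| = 1200 Pa / 684000 m = 1.75×10⁻³ Pa/m
Geostrophic balance (pressure-gradient force = Coriolis force):
V_g = (1/(fρ)) |∂P/∂n| = 1.75×10⁻³ / (1.21×10⁻⁴ × 1.17) = 12.4 m/s
Converting: 12.4 m/s × 1.944 = 24 knots

24 knots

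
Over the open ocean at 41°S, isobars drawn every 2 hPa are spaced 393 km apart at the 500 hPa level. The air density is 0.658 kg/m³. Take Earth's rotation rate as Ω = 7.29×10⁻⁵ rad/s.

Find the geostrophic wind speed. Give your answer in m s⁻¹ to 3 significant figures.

8.09 m s⁻¹

Coriolis parameter at 41°S:
f = 2Ω sin φ = 2 × 7.29×10⁻⁵ × sin 41° = 9.57×10⁻⁵ s⁻¹
Pressure gradient: |∂P/∂n| = 200 Pa / 393000 m = 5.09×10⁻⁴ Pa/m
Geostrophic balance (pressure-gradient force = Coriolis force):
V_g = (1/(fρ)) |∂P/∂n| = 5.09×10⁻⁴ / (9.57×10⁻⁵ × 0.658) = 8.09 m/s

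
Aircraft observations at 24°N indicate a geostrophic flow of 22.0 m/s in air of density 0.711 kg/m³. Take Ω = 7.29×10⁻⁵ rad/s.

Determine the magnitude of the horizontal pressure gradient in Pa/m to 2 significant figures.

9.3×10⁻⁴ Pa/m

Coriolis parameter at 24°N:
f = 2Ω sin φ = 2 × 7.29×10⁻⁵ × sin 24° = 5.93×10⁻⁵ s⁻¹
Geostrophic balance rearranged: |∂P/∂n| = f ρ V_g
|∂P/∂n| = 5.93×10⁻⁵ × 0.711 × 22.0 = 9.28×10⁻⁴ Pa/m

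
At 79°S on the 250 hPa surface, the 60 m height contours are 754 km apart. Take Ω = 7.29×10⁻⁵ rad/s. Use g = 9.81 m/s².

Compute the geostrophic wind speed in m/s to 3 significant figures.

Coriolis parameter at 79°S:
f = 2Ω sin φ = 2 × 7.29×10⁻⁵ × sin 79° = 1.43×10⁻⁴ s⁻¹
Height gradient: |∂Z/∂n| = 60 m / 754000 m = 7.96×10⁻⁵
On a pressure surface, geostrophic balance gives V_g = (g/f)|∂Z/∂n|:
V_g = 9.81 × 7.96×10⁻⁵ / 1.43×10⁻⁴ = 5.45 m/s

5.45 m/s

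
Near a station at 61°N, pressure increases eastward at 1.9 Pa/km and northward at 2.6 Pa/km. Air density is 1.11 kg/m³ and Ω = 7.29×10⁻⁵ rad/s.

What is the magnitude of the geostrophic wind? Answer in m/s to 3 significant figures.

Coriolis parameter at 61°N:
f = 2Ω sin φ = 2 × 7.29×10⁻⁵ × sin 61° = 1.28×10⁻⁴ s⁻¹
Component geostrophic relations (x east, y north):
u_g = −(1/(fρ)) ∂P/∂y,  v_g = (1/(fρ)) ∂P/∂x
u_g = −(2.6×10⁻³)/(1.28×10⁻⁴ × 1.11) = −18.4 m/s;  v_g = (1.9×10⁻³)/(1.28×10⁻⁴ × 1.11) = 13.4 m/s
|V_g| = √(u_g² + v_g²) = 22.8 m/s

22.8 m/s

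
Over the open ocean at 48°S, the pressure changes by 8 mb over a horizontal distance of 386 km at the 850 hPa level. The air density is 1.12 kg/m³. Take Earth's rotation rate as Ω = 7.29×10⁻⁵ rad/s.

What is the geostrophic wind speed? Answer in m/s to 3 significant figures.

17.1 m/s

Coriolis parameter at 48°S:
f = 2Ω sin φ = 2 × 7.29×10⁻⁵ × sin 48° = 1.08×10⁻⁴ s⁻¹
Pressure gradient: |∂P/∂n| = 800 Pa / 386000 m = 2.07×10⁻³ Pa/m
Geostrophic balance (pressure-gradient force = Coriolis force):
V_g = (1/(fρ)) |∂P/∂n| = 2.07×10⁻³ / (1.08×10⁻⁴ × 1.12) = 17.1 m/s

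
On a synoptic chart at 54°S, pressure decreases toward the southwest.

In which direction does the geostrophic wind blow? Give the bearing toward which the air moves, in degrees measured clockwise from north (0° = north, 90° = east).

135°

The pressure-gradient force points toward the southwest (bearing 225°).
Geostrophic balance: in the Southern Hemisphere the Coriolis force deflects motion to the left, so the geostrophic wind blows 90° to the left of the pressure-gradient force (low pressure on the right).
Rotating 225° by 90° counterclockwise gives 135° — the wind blows toward the southeast.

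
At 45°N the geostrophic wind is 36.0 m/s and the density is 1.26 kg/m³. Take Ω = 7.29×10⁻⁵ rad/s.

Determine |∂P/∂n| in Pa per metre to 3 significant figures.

Coriolis parameter at 45°N:
f = 2Ω sin φ = 2 × 7.29×10⁻⁵ × sin 45° = 1.03×10⁻⁴ s⁻¹
Geostrophic balance rearranged: |∂P/∂n| = f ρ V_g
|∂P/∂n| = 1.03×10⁻⁴ × 1.26 × 36.0 = 4.68×10⁻³ Pa/m

4.68×10⁻³ Pa/m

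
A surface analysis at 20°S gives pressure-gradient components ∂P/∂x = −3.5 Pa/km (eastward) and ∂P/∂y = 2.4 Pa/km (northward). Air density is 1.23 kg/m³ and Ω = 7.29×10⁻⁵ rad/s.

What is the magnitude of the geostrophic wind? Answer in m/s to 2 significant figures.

69 m/s

Coriolis parameter at 20°S:
f = 2Ω sin φ = 2 × 7.29×10⁻⁵ × sin 20° = 4.99×10⁻⁵ s⁻¹
In the Southern Hemisphere f is negative: f = −4.99×10⁻⁵ s⁻¹.
Component geostrophic relations (x east, y north):
u_g = −(1/(fρ)) ∂P/∂y,  v_g = (1/(fρ)) ∂P/∂x
u_g = −(2.4×10⁻³)/(−4.99×10⁻⁵ × 1.23) = 39.1 m/s;  v_g = (−3.5×10⁻³)/(−4.99×10⁻⁵ × 1.23) = 57.1 m/s
|V_g| = √(u_g² + v_g²) = 69.2 m/s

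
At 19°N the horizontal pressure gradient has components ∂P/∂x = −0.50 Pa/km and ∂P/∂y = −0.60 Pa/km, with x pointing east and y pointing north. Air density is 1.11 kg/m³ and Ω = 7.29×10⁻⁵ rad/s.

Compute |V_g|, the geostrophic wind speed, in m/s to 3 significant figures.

Coriolis parameter at 19°N:
f = 2Ω sin φ = 2 × 7.29×10⁻⁵ × sin 19° = 4.75×10⁻⁵ s⁻¹
Component geostrophic relations (x east, y north):
u_g = −(1/(fρ)) ∂P/∂y,  v_g = (1/(fρ)) ∂P/∂x
u_g = −(−0.60×10⁻³)/(4.75×10⁻⁵ × 1.11) = 11.4 m/s;  v_g = (−0.50×10⁻³)/(4.75×10⁻⁵ × 1.11) = −9.49 m/s
|V_g| = √(u_g² + v_g²) = 14.8 m/s

14.8 m/s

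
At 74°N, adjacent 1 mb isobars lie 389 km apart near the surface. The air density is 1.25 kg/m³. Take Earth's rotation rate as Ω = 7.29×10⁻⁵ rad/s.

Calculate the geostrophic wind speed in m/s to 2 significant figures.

1.5 m/s

Coriolis parameter at 74°N:
f = 2Ω sin φ = 2 × 7.29×10⁻⁵ × sin 74° = 1.40×10⁻⁴ s⁻¹
Pressure gradient: |∂P/∂n| = 100 Pa / 389000 m = 2.57×10⁻⁴ Pa/m
Geostrophic balance (pressure-gradient force = Coriolis force):
V_g = (1/(fρ)) |∂P/∂n| = 2.57×10⁻⁴ / (1.40×10⁻⁴ × 1.25) = 1.47 m/s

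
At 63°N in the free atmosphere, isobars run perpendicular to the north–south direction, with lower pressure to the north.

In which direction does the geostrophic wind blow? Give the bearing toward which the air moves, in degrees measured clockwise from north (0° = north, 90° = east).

The pressure-gradient force points toward the north (bearing 000°).
Geostrophic balance: in the Northern Hemisphere the Coriolis force deflects motion to the right, so the geostrophic wind blows 90° to the right of the pressure-gradient force (low pressure on the left).
Rotating 000° by 90° clockwise gives 090° — the wind blows toward the east.

090°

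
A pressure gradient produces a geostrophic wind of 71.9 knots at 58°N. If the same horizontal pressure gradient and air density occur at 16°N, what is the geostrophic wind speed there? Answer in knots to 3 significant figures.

221 knots

With the same pressure gradient and density, V_g ∝ 1/f ∝ 1/sin φ.
V₂ = V₁ · sin φ₁ / sin φ₂ = 71.9 × sin 58° / sin 16°
V₂ = 71.9 × 0.8480/0.2756 = 221 knots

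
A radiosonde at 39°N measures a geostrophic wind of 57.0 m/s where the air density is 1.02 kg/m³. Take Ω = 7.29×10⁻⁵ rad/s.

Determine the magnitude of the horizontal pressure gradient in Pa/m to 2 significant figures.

Coriolis parameter at 39°N:
f = 2Ω sin φ = 2 × 7.29×10⁻⁵ × sin 39° = 9.18×10⁻⁵ s⁻¹
Geostrophic balance rearranged: |∂P/∂n| = f ρ V_g
|∂P/∂n| = 9.18×10⁻⁵ × 1.02 × 57.0 = 5.33×10⁻³ Pa/m

5.3×10⁻³ Pa/m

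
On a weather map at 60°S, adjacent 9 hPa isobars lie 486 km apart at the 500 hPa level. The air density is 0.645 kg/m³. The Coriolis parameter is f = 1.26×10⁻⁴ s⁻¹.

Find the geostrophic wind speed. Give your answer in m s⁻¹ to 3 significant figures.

Pressure gradient: |∂P/∂n| = 900 Pa / 486000 m = 1.85×10⁻³ Pa/m
Geostrophic balance (pressure-gradient force = Coriolis force):
V_g = (1/(fρ)) |∂P/∂n| = 1.85×10⁻³ / (1.26×10⁻⁴ × 0.645) = 22.8 m/s

22.8 m s⁻¹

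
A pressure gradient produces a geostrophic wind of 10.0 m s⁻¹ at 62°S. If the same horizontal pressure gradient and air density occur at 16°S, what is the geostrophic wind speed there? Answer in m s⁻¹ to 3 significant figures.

With the same pressure gradient and density, V_g ∝ 1/f ∝ 1/sin φ.
V₂ = V₁ · sin φ₁ / sin φ₂ = 10.0 × sin 62° / sin 16°
V₂ = 10.0 × 0.8829/0.2756 = 32.0 m s⁻¹

32.0 m s⁻¹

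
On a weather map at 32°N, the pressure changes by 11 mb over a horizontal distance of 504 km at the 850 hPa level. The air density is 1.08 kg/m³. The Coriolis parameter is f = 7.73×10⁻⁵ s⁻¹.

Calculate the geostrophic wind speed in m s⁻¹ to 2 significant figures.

26 m s⁻¹

Pressure gradient: |∂P/∂n| = 1100 Pa / 504000 m = 2.18×10⁻³ Pa/m
Geostrophic balance (pressure-gradient force = Coriolis force):
V_g = (1/(fρ)) |∂P/∂n| = 2.18×10⁻³ / (7.73×10⁻⁵ × 1.08) = 26.1 m/s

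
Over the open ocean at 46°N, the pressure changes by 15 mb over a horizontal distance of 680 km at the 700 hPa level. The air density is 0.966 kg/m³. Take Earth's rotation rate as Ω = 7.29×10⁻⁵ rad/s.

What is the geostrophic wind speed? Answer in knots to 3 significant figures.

Coriolis parameter at 46°N:
f = 2Ω sin φ = 2 × 7.29×10⁻⁵ × sin 46° = 1.05×10⁻⁴ s⁻¹
Pressure gradient: |∂P/∂n| = 1500 Pa / 680000 m = 2.21×10⁻³ Pa/m
Geostrophic balance (pressure-gradient force = Coriolis force):
V_g = (1/(fρ)) |∂P/∂n| = 2.21×10⁻³ / (1.05×10⁻⁴ × 0.966) = 21.8 m/s
Converting: 21.8 m/s × 1.944 = 42.3 knots

42.3 knots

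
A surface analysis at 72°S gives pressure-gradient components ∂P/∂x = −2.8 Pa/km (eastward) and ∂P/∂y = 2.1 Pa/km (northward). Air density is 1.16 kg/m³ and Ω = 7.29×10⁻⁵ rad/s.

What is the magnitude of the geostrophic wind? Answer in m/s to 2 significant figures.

Coriolis parameter at 72°S:
f = 2Ω sin φ = 2 × 7.29×10⁻⁵ × sin 72° = 1.39×10⁻⁴ s⁻¹
In the Southern Hemisphere f is negative: f = −1.39×10⁻⁴ s⁻¹.
Component geostrophic relations (x east, y north):
u_g = −(1/(fρ)) ∂P/∂y,  v_g = (1/(fρ)) ∂P/∂x
u_g = −(2.1×10⁻³)/(−1.39×10⁻⁴ × 1.16) = 13.1 m/s;  v_g = (−2.8×10⁻³)/(−1.39×10⁻⁴ × 1.16) = 17.4 m/s
|V_g| = √(u_g² + v_g²) = 21.8 m/s

22 m/s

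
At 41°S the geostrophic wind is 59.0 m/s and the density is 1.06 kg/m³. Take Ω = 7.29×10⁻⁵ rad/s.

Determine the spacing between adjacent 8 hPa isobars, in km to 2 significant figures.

Coriolis parameter at 41°S:
f = 2Ω sin φ = 2 × 7.29×10⁻⁵ × sin 41° = 9.57×10⁻⁵ s⁻¹
Geostrophic balance rearranged: |∂P/∂n| = f ρ V_g
|∂P/∂n| = 9.57×10⁻⁵ × 1.06 × 59.0 = 5.98×10⁻³ Pa/m
Isobar spacing: Δn = ΔP/|∂P/∂n| = 800 Pa / 5.98×10⁻³ Pa/m = 133731 m ≈ 130 km

130 km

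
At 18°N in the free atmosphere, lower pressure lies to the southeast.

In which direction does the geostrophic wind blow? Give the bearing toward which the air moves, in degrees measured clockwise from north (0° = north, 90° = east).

225°

The pressure-gradient force points toward the southeast (bearing 135°).
Geostrophic balance: in the Northern Hemisphere the Coriolis force deflects motion to the right, so the geostrophic wind blows 90° to the right of the pressure-gradient force (low pressure on the left).
Rotating 135° by 90° clockwise gives 225° — the wind blows toward the southwest.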